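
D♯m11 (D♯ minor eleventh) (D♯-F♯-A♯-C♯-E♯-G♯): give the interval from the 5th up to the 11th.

minor seventh

5th = A♯; 11th = G♯.
7 letter names make it a seventh; at 10 semitones (a half step narrower than major) the quality is minor.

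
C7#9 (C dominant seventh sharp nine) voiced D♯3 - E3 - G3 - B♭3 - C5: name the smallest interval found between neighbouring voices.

minor second

Adjacent intervals: D♯3→E3 = minor second; E3→G3 = minor third; G3→B♭3 = minor third; B♭3→C5 = major ninth.
The smallest is D♯3 to E3, a minor second (1 semitone).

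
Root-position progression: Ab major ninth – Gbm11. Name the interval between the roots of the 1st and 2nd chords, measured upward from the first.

The roots are Ab and Gb.
Ab up to Gb is 10 semitones, a half step narrower than a major seventh, so the interval is minor.

minor seventh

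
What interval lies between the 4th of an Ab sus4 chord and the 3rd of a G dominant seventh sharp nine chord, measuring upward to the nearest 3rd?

The 4th of Ab sus4 is Db; the 3rd of G dominant seventh sharp nine is B.
From Db to B: 10 semitones over a sixth = augmented.

augmented sixth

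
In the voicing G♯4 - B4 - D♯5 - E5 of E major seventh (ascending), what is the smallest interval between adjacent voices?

Adjacent intervals: G♯4→B4 = minor third; B4→D♯5 = major third; D♯5→E5 = minor second.
The smallest is D♯5 to E5, a minor second (1 semitone).

minor second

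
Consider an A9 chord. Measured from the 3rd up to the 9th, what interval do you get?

A9: A, C♯, E, G, B.
The 3rd is C♯ and the 9th is B.
7 letter names make it a seventh; at 10 semitones (a half step narrower than major) the quality is minor.

minor seventh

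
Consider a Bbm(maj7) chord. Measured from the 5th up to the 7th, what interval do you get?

The chord tones of Bbm(maj7) are Bb-Db-F-A.
That puts F below A.
F up to A spans 3 letter names and 4 semitones — a major third.

major 3rd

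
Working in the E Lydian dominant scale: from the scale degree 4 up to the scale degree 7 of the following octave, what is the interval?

E lydian dominant: E F# G# A# B C# D.
The scale degree 4 is A# and the scale degree 7 (up an octave) is D.
From A# to D: 16 semitones over an eleventh = diminished.

diminished eleventh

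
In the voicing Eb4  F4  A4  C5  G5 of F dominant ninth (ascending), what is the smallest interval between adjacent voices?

major 2nd

Adjacent intervals: Eb4→F4 = major second; F4→A4 = major third; A4→C5 = minor third; C5→G5 = perfect fifth.
The smallest is Eb4 to F4, a major second (2 semitones).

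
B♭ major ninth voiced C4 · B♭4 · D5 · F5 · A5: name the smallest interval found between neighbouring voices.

Adjacent intervals: C4→B♭4 = minor seventh; B♭4→D5 = major third; D5→F5 = minor third; F5→A5 = major third.
The smallest is D5 to F5, a minor third (3 semitones).

minor third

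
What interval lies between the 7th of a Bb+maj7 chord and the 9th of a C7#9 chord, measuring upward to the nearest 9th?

augmented fourth

Bb+maj7 has A as its 7th, and C7#9 has D# as its 9th.
A up to D# is 6 semitones, a half step wider than a perfect fourth, so the interval is augmented.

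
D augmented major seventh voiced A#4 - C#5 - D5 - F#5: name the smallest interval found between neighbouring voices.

minor 2nd

Adjacent intervals: A#4→C#5 = minor third; C#5→D5 = minor second; D5→F#5 = major third.
The smallest is C#5 to D5, a minor second (1 semitone).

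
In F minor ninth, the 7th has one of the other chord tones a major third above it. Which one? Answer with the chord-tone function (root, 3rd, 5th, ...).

Fm9 (F minor ninth) is spelled F A♭ C E♭ G.
The 7th is E♭. A major third above E♭ is G.
G is the chord's 9th.

9th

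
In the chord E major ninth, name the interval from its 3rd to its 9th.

The chord tones of Emaj9 are E G♯ B D♯ F♯.
That puts G♯ below F♯.
From G♯ to F♯: 10 semitones over a seventh = minor.

minor 7th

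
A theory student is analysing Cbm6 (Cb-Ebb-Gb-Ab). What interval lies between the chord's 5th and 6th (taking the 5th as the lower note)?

major second

The 5th is Gb and the 6th is Ab.
Gb up to Ab spans 2 letter names and 2 semitones — a major second.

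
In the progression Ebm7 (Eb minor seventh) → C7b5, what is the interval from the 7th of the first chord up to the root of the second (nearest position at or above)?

major 7th

The 7th of Ebm7 (Eb minor seventh) is Db; the root of C7b5 is C.
Counting 7 letters and 11 half steps from Db gives a major seventh.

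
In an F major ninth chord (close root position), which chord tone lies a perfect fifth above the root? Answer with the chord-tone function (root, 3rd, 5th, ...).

5th

Spelling the chord: F–A–C–E–G.
The root is F. A perfect fifth above F is C.
C is the chord's 5th.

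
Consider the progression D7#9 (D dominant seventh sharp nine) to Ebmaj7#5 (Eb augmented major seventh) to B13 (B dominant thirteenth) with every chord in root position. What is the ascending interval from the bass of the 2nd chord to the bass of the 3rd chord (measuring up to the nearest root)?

augmented fifth

The roots are Eb and B.
Eb up to B is 8 semitones, a half step wider than a perfect fifth, so the interval is augmented.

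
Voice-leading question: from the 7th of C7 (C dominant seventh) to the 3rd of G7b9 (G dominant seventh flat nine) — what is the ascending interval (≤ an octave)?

augmented unison

C7 (C dominant seventh) has B♭ as its 7th, and G7b9 (G dominant seventh flat nine) has B as its 3rd.
B♭ up to B is 1 semitone, a half step wider than a perfect unison, so the interval is augmented.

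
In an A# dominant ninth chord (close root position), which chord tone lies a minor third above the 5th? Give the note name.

A#9: A#-C##-E#-G#-B#.
The 5th is E#. A minor third above E# is G#.
G# is the chord's 7th.

G#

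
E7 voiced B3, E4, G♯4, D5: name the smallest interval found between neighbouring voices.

major third

Adjacent intervals: B3→E4 = perfect fourth; E4→G♯4 = major third; G♯4→D5 = diminished fifth.
The smallest is E4 to G♯4, a major third (4 semitones).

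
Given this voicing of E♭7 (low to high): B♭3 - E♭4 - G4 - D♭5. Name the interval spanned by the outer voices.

minor tenth

The outer voices are B♭3 and D♭5.
B♭ up to D♭ is 15 semitones, a half step narrower than a major tenth, so the interval is minor.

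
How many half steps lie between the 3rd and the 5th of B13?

The chord tones of B13 are B–D#–F#–A–C#–G#.
D# to F# is a minor third: 3 semitones.

3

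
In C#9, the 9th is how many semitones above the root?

14

Spelling the chord: C#–E#–G#–B–D#.
C# to D# is a major ninth: 14 semitones.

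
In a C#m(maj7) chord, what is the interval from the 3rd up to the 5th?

M3

The chord tones of C#mM7 are C#–E–G#–B#.
The 3rd is E and the 5th is G#.
From E to G# is 4 semitones, exactly the major third.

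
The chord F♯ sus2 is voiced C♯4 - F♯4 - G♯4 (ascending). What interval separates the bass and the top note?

perfect fifth

The outer voices are C♯4 and G♯4.
Counting 5 letters and 7 half steps from C♯ gives a perfect fifth.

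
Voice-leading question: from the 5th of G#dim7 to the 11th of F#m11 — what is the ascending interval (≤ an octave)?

G#dim7 has D as its 5th, and F#m11 has B as its 11th.
D up to B spans 6 letter names and 9 semitones — a major sixth.

M6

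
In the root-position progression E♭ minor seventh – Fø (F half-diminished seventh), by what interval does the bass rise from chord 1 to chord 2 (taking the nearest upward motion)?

The roots are E♭ and F.
Counting 2 letters and 2 half steps from E♭ gives a major second.

major second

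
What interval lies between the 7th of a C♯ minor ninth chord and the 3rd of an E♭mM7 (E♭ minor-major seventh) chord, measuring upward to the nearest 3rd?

The 7th of C♯ minor ninth is B; the 3rd of E♭mM7 (E♭ minor-major seventh) is G♭.
6 letter names make it a sixth; at 7 semitones (a whole step narrower than major) the quality is diminished.

diminished 6th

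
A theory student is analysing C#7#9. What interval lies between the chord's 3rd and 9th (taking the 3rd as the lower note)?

C#7#9: C#–E#–G#–B–D##.
So we need the interval from E# up to D##.
Counting 7 letters and 11 half steps from E# gives a major seventh.

major seventh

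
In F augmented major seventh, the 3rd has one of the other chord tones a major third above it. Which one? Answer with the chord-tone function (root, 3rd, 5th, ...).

Spelling the chord: F–A–C#–E.
The 3rd is A. A major third above A is C#.
C# is the chord's 5th.

5th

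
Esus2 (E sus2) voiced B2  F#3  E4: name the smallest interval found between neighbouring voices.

Adjacent intervals: B2→F#3 = perfect fifth; F#3→E4 = minor seventh.
The smallest is B2 to F#3, a perfect fifth (7 semitones).

P5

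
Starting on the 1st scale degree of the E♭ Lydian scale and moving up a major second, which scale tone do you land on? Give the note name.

F

The scale is E♭ F G A B♭ C D.
The 1st scale degree is E♭; a major second above that is F — scale degree 2.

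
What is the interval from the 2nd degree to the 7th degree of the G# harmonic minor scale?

Spelling the G# harmonic minor scale: G# A# B C# D# E F##.
That puts A# below F##.
Counting 6 letters and 9 half steps from A# gives a major sixth.

major 6th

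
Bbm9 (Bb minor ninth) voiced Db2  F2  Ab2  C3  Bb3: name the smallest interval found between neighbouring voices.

Adjacent intervals: Db2→F2 = major third; F2→Ab2 = minor third; Ab2→C3 = major third; C3→Bb3 = minor seventh.
The smallest is F2 to Ab2, a minor third (3 semitones).

minor third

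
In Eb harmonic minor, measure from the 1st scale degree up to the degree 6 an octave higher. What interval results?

m13

Eb harmonic minor: Eb F Gb Ab Bb Cb D.
1st scale degree = Eb; degree 6 (up an octave) = Cb.
From Eb to Cb: 20 semitones over a thirteenth = minor.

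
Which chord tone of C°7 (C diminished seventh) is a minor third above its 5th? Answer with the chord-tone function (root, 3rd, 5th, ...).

7th

Cdim7 (C diminished seventh) is spelled C, Eb, Gb, Bbb.
The 5th is Gb. A minor third above Gb is Bbb.
Bbb is the chord's 7th.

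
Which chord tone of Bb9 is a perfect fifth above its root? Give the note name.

Bb9: Bb–D–F–Ab–C.
The root is Bb. A perfect fifth above Bb is F.
F is the chord's 5th.

F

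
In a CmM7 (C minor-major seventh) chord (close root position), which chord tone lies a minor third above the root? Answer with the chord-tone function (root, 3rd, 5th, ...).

Spelling the chord: C–Eb–G–B.
The root is C. A minor third above C is Eb.
Eb is the chord's 3rd.

3rd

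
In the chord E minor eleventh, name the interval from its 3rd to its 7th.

perfect 5th

E minor eleventh is spelled E, G, B, D, F#, A.
3rd = G; 7th = D.
Counting 5 letters and 7 half steps from G gives a perfect fifth.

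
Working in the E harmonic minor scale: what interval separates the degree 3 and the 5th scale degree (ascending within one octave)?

Spelling the E harmonic minor scale: E F♯ G A B C D♯.
Degree 3 = G; 5th scale degree = B.
G up to B spans 3 letter names and 4 semitones — a major third.

major third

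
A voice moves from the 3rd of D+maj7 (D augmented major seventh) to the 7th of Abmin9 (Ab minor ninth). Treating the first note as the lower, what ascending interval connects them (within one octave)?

diminished second

D+maj7 (D augmented major seventh) has F# as its 3rd, and Abmin9 (Ab minor ninth) has Gb as its 7th.
2 letter names make it a second; at 0 semitones (a whole step narrower than major) the quality is diminished.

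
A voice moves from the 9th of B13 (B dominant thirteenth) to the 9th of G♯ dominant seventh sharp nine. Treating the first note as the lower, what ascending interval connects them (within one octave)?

augmented sixth

The 9th of B13 (B dominant thirteenth) is C♯; the 9th of G♯ dominant seventh sharp nine is A𝄪.
From C♯ to A𝄪: 10 semitones over a sixth = augmented.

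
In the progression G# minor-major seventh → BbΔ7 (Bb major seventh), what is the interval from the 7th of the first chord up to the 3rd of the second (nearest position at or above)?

G# minor-major seventh has F## as its 7th, and BbΔ7 (Bb major seventh) has D as its 3rd.
6 letter names make it a sixth; at 7 semitones (a whole step narrower than major) the quality is diminished.

d6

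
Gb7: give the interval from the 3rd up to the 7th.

Gb7 is spelled Gb–Bb–Db–Fb.
The 3rd is Bb and the 7th is Fb.
Bb up to Fb is 6 semitones, a half step narrower than a perfect fifth, so the interval is diminished.
This 3–7 tritone is the characteristic tension at the heart of the dominant sound.

diminished fifth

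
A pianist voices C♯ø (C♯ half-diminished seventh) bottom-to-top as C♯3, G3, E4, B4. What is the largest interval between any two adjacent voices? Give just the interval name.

Adjacent intervals: C♯3→G3 = diminished fifth; G3→E4 = major sixth; E4→B4 = perfect fifth.
The largest is G3 to E4, a major sixth (9 semitones).

major sixth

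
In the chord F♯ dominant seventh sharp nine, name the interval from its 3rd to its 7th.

The chord tones of F♯7#9 are F♯, A♯, C♯, E, G𝄪.
So we need the interval from A♯ up to E.
From A♯ to E: 6 semitones over a fifth = diminished.
That tritone between 3rd and 7th is what gives the dominant seventh its pull toward resolution.

diminished fifth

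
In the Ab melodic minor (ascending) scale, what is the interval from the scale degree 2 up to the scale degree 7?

Ab melodic minor: Ab Bb Cb Db Eb F G.
The scale degree 2 is Bb and the 7th degree is G.
Bb up to G spans 6 letter names and 9 semitones — a major sixth.

major sixth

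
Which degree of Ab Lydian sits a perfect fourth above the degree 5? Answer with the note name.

The scale is Ab Bb C D Eb F G.
The degree 5 is Eb; a perfect fourth above that is Ab — scale degree 1.

Ab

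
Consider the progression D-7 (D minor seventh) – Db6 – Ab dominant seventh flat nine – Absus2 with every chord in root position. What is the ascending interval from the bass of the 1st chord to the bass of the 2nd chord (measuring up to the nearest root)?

The roots are D and Db.
D up to Db is 11 semitones, a half step narrower than a perfect octave, so the interval is diminished.

diminished octave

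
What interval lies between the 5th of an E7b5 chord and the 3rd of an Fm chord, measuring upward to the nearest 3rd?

The 5th of E7b5 is Bb; the 3rd of Fm is Ab.
From Bb to Ab: 10 semitones over a seventh = minor.

minor seventh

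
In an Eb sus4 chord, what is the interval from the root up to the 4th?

Spelling the chord: Eb-Ab-Bb.
That puts Eb below Ab.
From Eb to Ab is 5 semitones, exactly the perfect fourth.

perfect fourth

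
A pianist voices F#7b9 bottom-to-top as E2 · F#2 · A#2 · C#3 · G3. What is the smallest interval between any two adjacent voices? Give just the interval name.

Adjacent intervals: E2→F#2 = major second; F#2→A#2 = major third; A#2→C#3 = minor third; C#3→G3 = diminished fifth.
The smallest is E2 to F#2, a major second (2 semitones).

major second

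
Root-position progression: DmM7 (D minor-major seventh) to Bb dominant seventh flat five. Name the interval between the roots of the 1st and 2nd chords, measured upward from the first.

The roots are D and Bb.
From D to Bb: 8 semitones over a sixth = minor.

minor sixth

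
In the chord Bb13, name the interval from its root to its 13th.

The chord tones of Bb13 are Bb, D, F, Ab, C, G.
The root is Bb and the 13th is G.
Bb up to G spans 13 letter names and 21 semitones — a major thirteenth.

major thirteenth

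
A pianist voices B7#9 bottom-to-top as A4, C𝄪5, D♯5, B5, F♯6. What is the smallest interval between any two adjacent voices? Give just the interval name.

Adjacent intervals: A4→C𝄪5 = augmented third; C𝄪5→D♯5 = minor second; D♯5→B5 = minor sixth; B5→F♯6 = perfect fifth.
The smallest is C𝄪5 to D♯5, a minor second (1 semitone).

minor second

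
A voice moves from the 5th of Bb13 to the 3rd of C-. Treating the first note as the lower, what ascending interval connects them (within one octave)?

Bb13 has F as its 5th, and C- has Eb as its 3rd.
F up to Eb is 10 semitones, a half step narrower than a major seventh, so the interval is minor.

minor seventh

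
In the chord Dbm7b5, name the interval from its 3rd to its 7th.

perfect fifth

Db half-diminished seventh is spelled Db, Fb, Abb, Cb.
So we need the interval from Fb up to Cb.
Counting 5 letters and 7 half steps from Fb gives a perfect fifth.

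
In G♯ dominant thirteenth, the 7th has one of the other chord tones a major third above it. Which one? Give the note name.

Spelling the chord: G♯ B♯ D♯ F♯ A♯ E♯.
The 7th is F♯. A major third above F♯ is A♯.
A♯ is the chord's 9th.

A#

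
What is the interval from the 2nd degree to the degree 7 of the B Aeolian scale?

B natural minor: B C# D E F# G A.
So we need the interval from C# up to A.
From C# to A: 8 semitones over a sixth = minor.

minor sixth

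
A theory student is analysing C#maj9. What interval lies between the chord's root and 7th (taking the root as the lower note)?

Spelling the chord: C#, E#, G#, B#, D#.
The root is C# and the 7th is B#.
Counting 7 letters and 11 half steps from C# gives a major seventh.

major 7th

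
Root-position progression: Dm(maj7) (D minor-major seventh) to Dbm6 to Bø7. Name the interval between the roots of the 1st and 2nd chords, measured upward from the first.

The roots are D and Db.
From D to Db: 11 semitones over an octave = diminished.

diminished octave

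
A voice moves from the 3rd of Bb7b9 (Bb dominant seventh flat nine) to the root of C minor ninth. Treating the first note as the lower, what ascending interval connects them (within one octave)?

Bb7b9 (Bb dominant seventh flat nine) has D as its 3rd, and C minor ninth has C as its root.
7 letter names make it a seventh; at 10 semitones (a half step narrower than major) the quality is minor.

minor seventh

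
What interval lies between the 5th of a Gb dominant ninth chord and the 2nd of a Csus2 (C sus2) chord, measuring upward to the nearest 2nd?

Gb dominant ninth has Db as its 5th, and Csus2 (C sus2) has D as its 2nd.
1 letter names make it a unison; at 1 semitone (a half step wider than perfect) the quality is augmented.

augmented 1st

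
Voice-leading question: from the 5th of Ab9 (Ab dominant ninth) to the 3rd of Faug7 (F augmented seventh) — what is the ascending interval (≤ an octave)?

The 5th of Ab9 (Ab dominant ninth) is Eb; the 3rd of Faug7 (F augmented seventh) is A.
4 letter names make it a fourth; at 6 semitones (a half step wider than perfect) the quality is augmented.

A4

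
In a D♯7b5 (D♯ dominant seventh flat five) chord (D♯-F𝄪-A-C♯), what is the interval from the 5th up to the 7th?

The 5th is A and the 7th is C♯.
Counting 3 letters and 4 half steps from A gives a major third.

major 3rd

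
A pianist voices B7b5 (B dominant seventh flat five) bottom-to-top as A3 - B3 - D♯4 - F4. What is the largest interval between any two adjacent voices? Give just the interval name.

major 3rd

Adjacent intervals: A3→B3 = major second; B3→D♯4 = major third; D♯4→F4 = diminished third.
The largest is B3 to D♯4, a major third (4 semitones).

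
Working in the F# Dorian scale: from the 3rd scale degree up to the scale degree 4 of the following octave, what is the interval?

major ninth

The scale runs F# G# A B C# D# E.
The 3rd scale degree is A and the 4th scale degree (up an octave) is B.
Counting 9 letters and 14 half steps from A gives a major ninth.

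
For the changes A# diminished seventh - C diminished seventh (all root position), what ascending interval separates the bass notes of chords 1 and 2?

The roots are A# and C.
A# up to C is 2 semitones, a whole step narrower than a major third, so the interval is diminished.

diminished third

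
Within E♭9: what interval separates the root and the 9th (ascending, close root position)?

E♭9 (E♭ dominant ninth): E♭-G-B♭-D♭-F.
The root is E♭ and the 9th is F.
E♭ up to F spans 9 letter names and 14 semitones — a major ninth.

major ninth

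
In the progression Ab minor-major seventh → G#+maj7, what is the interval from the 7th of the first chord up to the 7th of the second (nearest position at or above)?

The 7th of Ab minor-major seventh is G; the 7th of G#+maj7 is F##.
From G to F##: 12 semitones over a seventh = augmented.

augmented seventh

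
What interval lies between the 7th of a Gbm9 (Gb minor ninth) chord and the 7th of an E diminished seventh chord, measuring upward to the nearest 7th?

major sixth

The 7th of Gbm9 (Gb minor ninth) is Fb; the 7th of E diminished seventh is Db.
Fb up to Db spans 6 letter names and 9 semitones — a major sixth.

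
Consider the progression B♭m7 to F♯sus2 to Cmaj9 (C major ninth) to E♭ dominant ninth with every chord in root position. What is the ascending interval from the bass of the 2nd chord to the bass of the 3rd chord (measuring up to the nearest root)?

d5

The roots are F♯ and C.
F♯ up to C is 6 semitones, a half step narrower than a perfect fifth, so the interval is diminished.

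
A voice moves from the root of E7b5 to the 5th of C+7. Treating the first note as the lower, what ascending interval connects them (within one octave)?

The root of E7b5 is E; the 5th of C+7 is G#.
E up to G# spans 3 letter names and 4 semitones — a major third.

M3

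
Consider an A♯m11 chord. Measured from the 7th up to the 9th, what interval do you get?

major third

Spelling the chord: A♯ C♯ E♯ G♯ B♯ D♯.
7th = G♯; 9th = B♯.
G♯ up to B♯ spans 3 letter names and 4 semitones — a major third.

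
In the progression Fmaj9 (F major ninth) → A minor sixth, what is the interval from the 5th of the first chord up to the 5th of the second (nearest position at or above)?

major third

The 5th of Fmaj9 (F major ninth) is C; the 5th of A minor sixth is E.
Counting 3 letters and 4 half steps from C gives a major third.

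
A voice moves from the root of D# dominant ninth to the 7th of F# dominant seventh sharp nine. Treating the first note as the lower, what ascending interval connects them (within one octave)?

The root of D# dominant ninth is D#; the 7th of F# dominant seventh sharp nine is E.
2 letter names make it a second; at 1 semitone (a half step narrower than major) the quality is minor.

m2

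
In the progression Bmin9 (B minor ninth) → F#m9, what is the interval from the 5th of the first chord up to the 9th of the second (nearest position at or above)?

major 2nd

The 5th of Bmin9 (B minor ninth) is F#; the 9th of F#m9 is G#.
From F# to G# is 2 semitones, exactly the major second.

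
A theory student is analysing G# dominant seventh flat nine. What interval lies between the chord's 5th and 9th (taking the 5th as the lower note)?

G# dominant seventh flat nine: G#, B#, D#, F#, A.
So we need the interval from D# up to A.
5 letter names make it a fifth; at 6 semitones (a half step narrower than perfect) the quality is diminished.

diminished fifth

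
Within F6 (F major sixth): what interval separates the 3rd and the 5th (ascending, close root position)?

minor 3rd

Spelling the chord: F A C D.
The 3rd is A and the 5th is C.
From A to C: 3 semitones over a third = minor.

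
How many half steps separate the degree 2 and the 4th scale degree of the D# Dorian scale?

The scale is D# E# F# G# A# B# C#.
E# up to G# is a minor third — 3 semitones.

3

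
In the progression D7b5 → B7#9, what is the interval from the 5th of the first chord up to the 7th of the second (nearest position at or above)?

The 5th of D7b5 is Ab; the 7th of B7#9 is A.
1 letter names make it a unison; at 1 semitone (a half step wider than perfect) the quality is augmented.

augmented unison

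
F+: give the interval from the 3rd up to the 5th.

The chord tones of F+ (F augmented) are F A C#.
That puts A below C#.
From A to C# is 4 semitones, exactly the major third.

major 3rd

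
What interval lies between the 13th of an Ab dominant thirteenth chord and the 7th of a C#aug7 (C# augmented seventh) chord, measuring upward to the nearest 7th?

Ab dominant thirteenth has F as its 13th, and C#aug7 (C# augmented seventh) has B as its 7th.
4 letter names make it a fourth; at 6 semitones (a half step wider than perfect) the quality is augmented.

augmented 4th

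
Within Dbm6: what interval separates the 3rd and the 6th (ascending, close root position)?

A4

Dbm6 (Db minor sixth) is spelled Db–Fb–Ab–Bb.
So we need the interval from Fb up to Bb.
Fb up to Bb is 6 semitones, a half step wider than a perfect fourth, so the interval is augmented.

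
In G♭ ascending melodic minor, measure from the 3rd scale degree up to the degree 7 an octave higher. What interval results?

The scale runs G♭ A♭ B𝄫 C♭ D♭ E♭ F.
The 3rd scale degree is B𝄫 and the scale degree 7 (up an octave) is F.
B𝄫 up to F is 20 semitones, a half step wider than a perfect twelfth, so the interval is augmented.

A12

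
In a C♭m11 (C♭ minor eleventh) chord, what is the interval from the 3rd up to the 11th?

The chord tones of C♭m11 are C♭–E𝄫–G♭–B𝄫–D♭–F♭.
So we need the interval from E𝄫 up to F♭.
Counting 9 letters and 14 half steps from E𝄫 gives a major ninth.

M9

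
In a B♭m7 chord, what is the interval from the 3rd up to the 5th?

Spelling the chord: B♭–D♭–F–A♭.
The 3rd is D♭ and the 5th is F.
From D♭ to F is 4 semitones, exactly the major third.

major 3rd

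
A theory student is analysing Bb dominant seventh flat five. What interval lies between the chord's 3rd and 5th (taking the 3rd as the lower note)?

Bb dominant seventh flat five: Bb-D-Fb-Ab.
3rd = D; 5th = Fb.
3 letter names make it a third; at 2 semitones (a whole step narrower than major) the quality is diminished.

diminished third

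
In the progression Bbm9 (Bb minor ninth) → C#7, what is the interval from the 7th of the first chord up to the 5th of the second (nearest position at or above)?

augmented seventh

The 7th of Bbm9 (Bb minor ninth) is Ab; the 5th of C#7 is G#.
Ab up to G# is 12 semitones, a half step wider than a major seventh, so the interval is augmented.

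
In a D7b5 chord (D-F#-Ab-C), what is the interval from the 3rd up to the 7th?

diminished fifth

So we need the interval from F# up to C.
5 letter names make it a fifth; at 6 semitones (a half step narrower than perfect) the quality is diminished.
That tritone between 3rd and 7th is what gives the dominant seventh its pull toward resolution.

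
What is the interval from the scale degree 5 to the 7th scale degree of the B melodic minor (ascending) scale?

M3

Spelling the B melodic minor (ascending) scale: B C# D E F# G# A#.
So we need the interval from F# up to A#.
Counting 3 letters and 4 half steps from F# gives a major third.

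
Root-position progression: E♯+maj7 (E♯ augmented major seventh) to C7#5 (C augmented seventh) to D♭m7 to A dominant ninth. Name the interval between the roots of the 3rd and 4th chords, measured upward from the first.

The roots are D♭ and A.
From D♭ to A: 8 semitones over a fifth = augmented.

augmented fifth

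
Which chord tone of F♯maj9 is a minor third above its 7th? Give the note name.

The chord tones of F♯ major ninth are F♯-A♯-C♯-E♯-G♯.
The 7th is E♯. A minor third above E♯ is G♯.
G♯ is the chord's 9th.

G#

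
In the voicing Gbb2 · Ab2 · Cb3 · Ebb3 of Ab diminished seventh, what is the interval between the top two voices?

m3

Those voices are Cb3 and Ebb3.
3 letter names make it a third; at 3 semitones (a half step narrower than major) the quality is minor.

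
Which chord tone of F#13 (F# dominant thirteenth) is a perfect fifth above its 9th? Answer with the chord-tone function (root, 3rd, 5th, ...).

Spelling the chord: F#-A#-C#-E-G#-D#.
The 9th is G#. A perfect fifth above G# is D#.
D# is the chord's 13th.

13th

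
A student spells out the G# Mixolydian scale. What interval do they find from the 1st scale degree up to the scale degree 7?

The scale runs G# A# B# C# D# E# F#.
That puts G# below F#.
From G# to F#: 10 semitones over a seventh = minor.

minor seventh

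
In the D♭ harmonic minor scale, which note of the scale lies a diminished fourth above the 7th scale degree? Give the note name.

The scale is D♭ E♭ F♭ G♭ A♭ B𝄫 C.
The 7th scale degree is C; a diminished fourth above that is F♭ — scale degree 3.

Fb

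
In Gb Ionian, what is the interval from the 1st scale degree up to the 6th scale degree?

major 6th

Gb major: Gb Ab Bb Cb Db Eb F.
That puts Gb below Eb.
Counting 6 letters and 9 half steps from Gb gives a major sixth.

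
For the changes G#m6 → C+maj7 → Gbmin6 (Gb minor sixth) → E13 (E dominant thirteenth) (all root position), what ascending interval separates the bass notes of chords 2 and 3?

diminished 5th

The roots are C and Gb.
From C to Gb: 6 semitones over a fifth = diminished.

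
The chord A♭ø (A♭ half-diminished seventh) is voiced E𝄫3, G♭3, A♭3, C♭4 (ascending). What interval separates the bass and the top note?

The outer voices are E𝄫3 and C♭4.
Counting 6 letters and 9 half steps from E𝄫 gives a major sixth.

major 6th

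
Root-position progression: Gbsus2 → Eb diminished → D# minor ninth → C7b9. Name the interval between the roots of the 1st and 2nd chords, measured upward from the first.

major sixth

The roots are Gb and Eb.
Gb up to Eb spans 6 letter names and 9 semitones — a major sixth.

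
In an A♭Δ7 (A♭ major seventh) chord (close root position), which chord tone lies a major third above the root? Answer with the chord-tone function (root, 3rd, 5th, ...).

A♭ major seventh: A♭, C, E♭, G.
The root is A♭. A major third above A♭ is C.
C is the chord's 3rd.

3rd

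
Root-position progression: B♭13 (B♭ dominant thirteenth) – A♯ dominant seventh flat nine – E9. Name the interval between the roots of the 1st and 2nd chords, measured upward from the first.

augmented seventh

The roots are B♭ and A♯.
B♭ up to A♯ is 12 semitones, a half step wider than a major seventh, so the interval is augmented.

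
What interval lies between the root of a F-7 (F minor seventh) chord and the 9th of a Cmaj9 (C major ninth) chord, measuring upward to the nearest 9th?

The root of F-7 (F minor seventh) is F; the 9th of Cmaj9 (C major ninth) is D.
Counting 6 letters and 9 half steps from F gives a major sixth.

major sixth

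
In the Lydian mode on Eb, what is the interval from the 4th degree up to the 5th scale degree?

Eb lydian: Eb F G A Bb C D.
4th degree = A; 5th degree = Bb.
2 letter names make it a second; at 1 semitone (a half step narrower than major) the quality is minor.

minor second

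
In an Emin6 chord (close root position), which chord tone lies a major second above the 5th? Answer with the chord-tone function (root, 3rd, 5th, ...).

Emin6 is spelled E G B C♯.
The 5th is B. A major second above B is C♯.
C♯ is the chord's 6th.

6th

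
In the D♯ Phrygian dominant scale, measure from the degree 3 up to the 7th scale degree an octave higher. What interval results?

The scale runs D♯ E F𝄪 G♯ A♯ B C♯.
That puts F𝄪 below C♯.
From F𝄪 to C♯: 18 semitones over a twelfth = diminished.

diminished twelfth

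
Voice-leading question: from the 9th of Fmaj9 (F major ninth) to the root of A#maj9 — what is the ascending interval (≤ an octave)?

The 9th of Fmaj9 (F major ninth) is G; the root of A#maj9 is A#.
G up to A# is 3 semitones, a half step wider than a major second, so the interval is augmented.

augmented 2nd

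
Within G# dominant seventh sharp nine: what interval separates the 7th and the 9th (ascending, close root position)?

augmented third

The chord tones of G#7#9 are G#, B#, D#, F#, A##.
So we need the interval from F# up to A##.
From F# to A##: 5 semitones over a third = augmented.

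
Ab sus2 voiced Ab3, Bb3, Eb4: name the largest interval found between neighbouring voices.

Adjacent intervals: Ab3→Bb3 = major second; Bb3→Eb4 = perfect fourth.
The largest is Bb3 to Eb4, a perfect fourth (5 semitones).

perfect fourth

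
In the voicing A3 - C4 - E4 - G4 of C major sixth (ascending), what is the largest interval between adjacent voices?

M3

Adjacent intervals: A3→C4 = minor third; C4→E4 = major third; E4→G4 = minor third.
The largest is C4 to E4, a major third (4 semitones).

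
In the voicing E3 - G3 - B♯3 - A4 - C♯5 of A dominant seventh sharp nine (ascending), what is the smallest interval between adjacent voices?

Adjacent intervals: E3→G3 = minor third; G3→B♯3 = augmented third; B♯3→A4 = diminished seventh; A4→C♯5 = major third.
The smallest is E3 to G3, a minor third (3 semitones).

minor third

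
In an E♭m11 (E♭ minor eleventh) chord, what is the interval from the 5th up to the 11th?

E♭m11 (E♭ minor eleventh) is spelled E♭–G♭–B♭–D♭–F–A♭.
So we need the interval from B♭ up to A♭.
7 letter names make it a seventh; at 10 semitones (a half step narrower than major) the quality is minor.

minor 7th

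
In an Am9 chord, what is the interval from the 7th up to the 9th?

M3

Spelling the chord: A-C-E-G-B.
7th = G; 9th = B.
G up to B spans 3 letter names and 4 semitones — a major third.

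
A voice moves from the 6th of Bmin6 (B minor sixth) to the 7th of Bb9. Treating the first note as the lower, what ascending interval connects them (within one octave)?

diminished 2nd

The 6th of Bmin6 (B minor sixth) is G#; the 7th of Bb9 is Ab.
2 letter names make it a second; at 0 semitones (a whole step narrower than major) the quality is diminished.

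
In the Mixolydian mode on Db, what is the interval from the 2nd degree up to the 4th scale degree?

Db mixolydian: Db Eb F Gb Ab Bb Cb.
That puts Eb below Gb.
From Eb to Gb: 3 semitones over a third = minor.

minor 3rd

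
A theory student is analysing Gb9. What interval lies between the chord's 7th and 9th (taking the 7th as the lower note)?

major third

Gb9 (Gb dominant ninth) is spelled Gb–Bb–Db–Fb–Ab.
That puts Fb below Ab.
Counting 3 letters and 4 half steps from Fb gives a major third.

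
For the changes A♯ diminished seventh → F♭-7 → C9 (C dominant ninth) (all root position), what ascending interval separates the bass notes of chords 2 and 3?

augmented fifth

The roots are F♭ and C.
5 letter names make it a fifth; at 8 semitones (a half step wider than perfect) the quality is augmented.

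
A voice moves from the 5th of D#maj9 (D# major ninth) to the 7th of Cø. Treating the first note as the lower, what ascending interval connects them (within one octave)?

diminished second

The 5th of D#maj9 (D# major ninth) is A#; the 7th of Cø is Bb.
A# up to Bb is 0 semitones, a whole step narrower than a major second, so the interval is diminished.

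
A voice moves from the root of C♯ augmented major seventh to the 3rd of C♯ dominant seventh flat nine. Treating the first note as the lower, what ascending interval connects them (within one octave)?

The root of C♯ augmented major seventh is C♯; the 3rd of C♯ dominant seventh flat nine is E♯.
Counting 3 letters and 4 half steps from C♯ gives a major third.

M3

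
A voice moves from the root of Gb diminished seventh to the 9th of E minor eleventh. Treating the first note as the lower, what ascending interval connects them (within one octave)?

augmented seventh

Gb diminished seventh has Gb as its root, and E minor eleventh has F# as its 9th.
7 letter names make it a seventh; at 12 semitones (a half step wider than major) the quality is augmented.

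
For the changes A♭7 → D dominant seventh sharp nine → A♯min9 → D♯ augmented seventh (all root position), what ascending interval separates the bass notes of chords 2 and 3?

A5

The roots are D and A♯.
D up to A♯ is 8 semitones, a half step wider than a perfect fifth, so the interval is augmented.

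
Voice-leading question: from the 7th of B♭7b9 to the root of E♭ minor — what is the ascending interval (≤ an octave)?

perfect fifth

The 7th of B♭7b9 is A♭; the root of E♭ minor is E♭.
A♭ up to E♭ spans 5 letter names and 7 semitones — a perfect fifth.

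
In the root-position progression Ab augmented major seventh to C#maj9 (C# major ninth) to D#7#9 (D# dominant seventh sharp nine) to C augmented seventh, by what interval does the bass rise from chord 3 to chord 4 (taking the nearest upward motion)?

The roots are D# and C.
7 letter names make it a seventh; at 9 semitones (a whole step narrower than major) the quality is diminished.

diminished 7th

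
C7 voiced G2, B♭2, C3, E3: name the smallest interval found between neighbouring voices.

Adjacent intervals: G2→B♭2 = minor third; B♭2→C3 = major second; C3→E3 = major third.
The smallest is B♭2 to C3, a major second (2 semitones).

major second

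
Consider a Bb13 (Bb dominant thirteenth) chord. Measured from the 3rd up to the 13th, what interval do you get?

Spelling the chord: Bb, D, F, Ab, C, G.
So we need the interval from D up to G.
D up to G spans 11 letter names and 17 semitones — a perfect eleventh.

perfect eleventh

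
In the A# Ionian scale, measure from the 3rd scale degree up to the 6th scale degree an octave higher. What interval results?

The scale runs A# B# C## D# E# F## G##.
That puts C## below F##.
From C## to F## is 17 semitones, exactly the perfect eleventh.

perfect eleventh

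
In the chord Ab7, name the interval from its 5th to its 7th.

minor 3rd

The chord tones of Ab7 are Ab C Eb Gb.
That puts Eb below Gb.
Eb up to Gb is 3 semitones, a half step narrower than a major third, so the interval is minor.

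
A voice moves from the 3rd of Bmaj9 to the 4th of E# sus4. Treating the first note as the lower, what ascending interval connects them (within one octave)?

The 3rd of Bmaj9 is D#; the 4th of E# sus4 is A#.
From D# to A# is 7 semitones, exactly the perfect fifth.

perfect 5th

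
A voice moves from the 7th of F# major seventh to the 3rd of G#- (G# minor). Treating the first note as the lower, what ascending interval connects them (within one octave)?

diminished fifth

The 7th of F# major seventh is E#; the 3rd of G#- (G# minor) is B.
From E# to B: 6 semitones over a fifth = diminished.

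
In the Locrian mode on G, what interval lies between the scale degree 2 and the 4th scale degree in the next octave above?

G locrian: G A♭ B♭ C D♭ E♭ F.
The scale degree 2 is A♭ and the 4th scale degree (up an octave) is C.
Counting 10 letters and 16 half steps from A♭ gives a major tenth.

major tenth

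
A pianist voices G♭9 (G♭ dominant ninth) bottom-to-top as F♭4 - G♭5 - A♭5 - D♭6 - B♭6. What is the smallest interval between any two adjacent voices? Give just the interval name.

major 2nd

Adjacent intervals: F♭4→G♭5 = major ninth; G♭5→A♭5 = major second; A♭5→D♭6 = perfect fourth; D♭6→B♭6 = major sixth.
The smallest is G♭5 to A♭5, a major second (2 semitones).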